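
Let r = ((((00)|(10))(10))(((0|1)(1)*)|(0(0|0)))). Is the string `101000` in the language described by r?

yes

Split as 1010·00: (((00)|(10))(10)) matches 1010 and (((0|1)(1)*)|(0(0|0))) matches 00.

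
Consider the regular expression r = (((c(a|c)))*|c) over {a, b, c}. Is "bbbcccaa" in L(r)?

Neither ((c(a|c)))* nor c matches bbbcccaa.

no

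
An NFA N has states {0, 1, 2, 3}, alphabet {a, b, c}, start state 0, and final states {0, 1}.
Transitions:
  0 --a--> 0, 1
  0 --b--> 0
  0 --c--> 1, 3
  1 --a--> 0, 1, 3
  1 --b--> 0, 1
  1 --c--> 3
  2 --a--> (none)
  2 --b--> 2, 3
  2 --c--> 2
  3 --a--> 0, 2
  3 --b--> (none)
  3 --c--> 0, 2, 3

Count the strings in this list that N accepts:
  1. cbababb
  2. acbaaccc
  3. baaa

3

cbababb: accepted
acbaaccc: accepted
baaa: accepted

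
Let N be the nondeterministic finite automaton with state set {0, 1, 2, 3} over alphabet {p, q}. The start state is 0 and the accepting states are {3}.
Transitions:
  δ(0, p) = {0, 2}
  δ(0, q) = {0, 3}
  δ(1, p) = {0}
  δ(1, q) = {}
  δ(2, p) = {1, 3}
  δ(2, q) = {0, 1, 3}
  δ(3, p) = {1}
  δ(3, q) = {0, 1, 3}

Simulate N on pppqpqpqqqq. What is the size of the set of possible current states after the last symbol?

Start: {0}
read p: {0, 2}
read p: {0, 1, 2, 3}
read p: {0, 1, 2, 3}
read q: {0, 1, 3}
read p: {0, 1, 2}
read q: {0, 1, 3}
read p: {0, 1, 2}
read q: {0, 1, 3}
read q: {0, 1, 3}
read q: {0, 1, 3}
read q: {0, 1, 3}
Final reachable set {0, 1, 3} has 3 states.

3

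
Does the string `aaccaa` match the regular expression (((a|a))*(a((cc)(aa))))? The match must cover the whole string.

Split as a·accaa: ((a|a))* matches a and (a((cc)(aa))) matches accaa.

yes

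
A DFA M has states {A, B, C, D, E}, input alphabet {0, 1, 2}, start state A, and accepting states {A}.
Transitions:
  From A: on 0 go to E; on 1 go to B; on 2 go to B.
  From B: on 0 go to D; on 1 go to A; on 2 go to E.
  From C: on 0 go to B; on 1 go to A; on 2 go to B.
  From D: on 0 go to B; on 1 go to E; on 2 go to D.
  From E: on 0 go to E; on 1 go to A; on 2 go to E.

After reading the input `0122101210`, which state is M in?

E

A --0--> E
E --1--> A
A --2--> B
B --2--> E
E --1--> A
A --0--> E
E --1--> A
A --2--> B
B --1--> A
A --0--> E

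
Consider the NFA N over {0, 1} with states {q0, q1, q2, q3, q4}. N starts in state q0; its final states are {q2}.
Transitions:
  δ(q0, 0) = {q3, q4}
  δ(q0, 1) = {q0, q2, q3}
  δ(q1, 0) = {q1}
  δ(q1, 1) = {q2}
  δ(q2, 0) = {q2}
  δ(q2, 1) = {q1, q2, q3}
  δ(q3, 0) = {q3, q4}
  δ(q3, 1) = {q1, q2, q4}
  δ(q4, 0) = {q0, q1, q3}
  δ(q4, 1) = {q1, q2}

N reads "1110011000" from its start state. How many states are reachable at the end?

5

Start: {q0}
read 1: {q0, q2, q3}
read 1: {q0, q1, q2, q3, q4}
read 1: {q0, q1, q2, q3, q4}
read 0: {q0, q1, q2, q3, q4}
read 0: {q0, q1, q2, q3, q4}
read 1: {q0, q1, q2, q3, q4}
read 1: {q0, q1, q2, q3, q4}
read 0: {q0, q1, q2, q3, q4}
read 0: {q0, q1, q2, q3, q4}
read 0: {q0, q1, q2, q3, q4}
Final reachable set {q0, q1, q2, q3, q4} has 5 states.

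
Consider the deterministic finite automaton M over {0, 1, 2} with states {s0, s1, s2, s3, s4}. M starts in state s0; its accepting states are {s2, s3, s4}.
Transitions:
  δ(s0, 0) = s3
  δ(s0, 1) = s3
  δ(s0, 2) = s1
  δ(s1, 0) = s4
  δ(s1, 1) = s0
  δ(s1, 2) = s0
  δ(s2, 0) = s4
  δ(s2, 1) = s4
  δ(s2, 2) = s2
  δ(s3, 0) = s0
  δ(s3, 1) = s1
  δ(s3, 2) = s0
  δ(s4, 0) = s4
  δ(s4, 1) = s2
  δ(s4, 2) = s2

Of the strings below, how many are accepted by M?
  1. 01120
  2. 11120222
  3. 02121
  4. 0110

4

01120: accepted
11120222: accepted
02121: accepted
0110: accepted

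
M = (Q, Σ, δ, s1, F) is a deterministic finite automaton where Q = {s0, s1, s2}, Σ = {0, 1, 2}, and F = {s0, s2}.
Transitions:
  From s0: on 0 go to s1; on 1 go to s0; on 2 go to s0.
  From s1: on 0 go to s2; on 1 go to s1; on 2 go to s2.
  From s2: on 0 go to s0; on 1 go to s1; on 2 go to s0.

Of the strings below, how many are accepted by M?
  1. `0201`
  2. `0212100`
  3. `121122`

`0201`: rejected
`0212100`: accepted
`121122`: accepted

2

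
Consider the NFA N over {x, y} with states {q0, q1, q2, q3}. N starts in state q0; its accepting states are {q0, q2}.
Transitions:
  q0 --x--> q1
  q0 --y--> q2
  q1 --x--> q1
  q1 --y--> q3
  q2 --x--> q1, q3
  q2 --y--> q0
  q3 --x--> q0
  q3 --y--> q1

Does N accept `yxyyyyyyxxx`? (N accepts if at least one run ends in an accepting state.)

Start: {q0}
read y: {q2}
read x: {q1, q3}
read y: {q1, q3}
read y: {q1, q3}
read y: {q1, q3}
read y: {q1, q3}
read y: {q1, q3}
read y: {q1, q3}
read x: {q0, q1}
read x: {q1}
read x: {q1}
Reachable ∩ accepting = {} — empty.

rejected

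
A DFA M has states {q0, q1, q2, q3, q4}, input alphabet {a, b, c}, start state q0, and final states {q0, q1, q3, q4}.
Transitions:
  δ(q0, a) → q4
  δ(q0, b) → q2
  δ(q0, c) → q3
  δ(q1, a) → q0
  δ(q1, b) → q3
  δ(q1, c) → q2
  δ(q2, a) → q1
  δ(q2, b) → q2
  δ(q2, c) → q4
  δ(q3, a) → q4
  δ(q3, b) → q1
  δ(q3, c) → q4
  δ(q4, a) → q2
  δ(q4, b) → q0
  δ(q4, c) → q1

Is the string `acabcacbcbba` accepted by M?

q0 --a--> q4
q4 --c--> q1
q1 --a--> q0
q0 --b--> q2
q2 --c--> q4
q4 --a--> q2
q2 --c--> q4
q4 --b--> q0
q0 --c--> q3
q3 --b--> q1
q1 --b--> q3
q3 --a--> q4
End in state q4, which is an accepting state.

accepted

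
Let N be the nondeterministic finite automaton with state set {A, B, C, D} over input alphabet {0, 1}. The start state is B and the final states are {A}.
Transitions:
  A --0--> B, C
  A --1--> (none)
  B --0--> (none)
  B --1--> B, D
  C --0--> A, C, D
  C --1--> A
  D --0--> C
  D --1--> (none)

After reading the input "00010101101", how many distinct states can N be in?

0

Start: {B}
read 0: {}
The reachable set is empty and stays empty for the remaining 10 symbols.
Final reachable set {} has 0 states.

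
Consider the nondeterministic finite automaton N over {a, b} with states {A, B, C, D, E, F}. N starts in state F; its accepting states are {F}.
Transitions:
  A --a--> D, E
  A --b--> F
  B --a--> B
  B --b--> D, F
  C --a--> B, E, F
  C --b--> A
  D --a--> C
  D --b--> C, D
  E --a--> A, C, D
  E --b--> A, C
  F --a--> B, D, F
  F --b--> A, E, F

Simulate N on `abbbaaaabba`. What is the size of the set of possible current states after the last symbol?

6

Start: {F}
read a: {B, D, F}
read b: {A, C, D, E, F}
read b: {A, C, D, E, F}
read b: {A, C, D, E, F}
read a: {A, B, C, D, E, F}
read a: {A, B, C, D, E, F}
read a: {A, B, C, D, E, F}
read a: {A, B, C, D, E, F}
read b: {A, C, D, E, F}
read b: {A, C, D, E, F}
read a: {A, B, C, D, E, F}
Final reachable set {A, B, C, D, E, F} has 6 states.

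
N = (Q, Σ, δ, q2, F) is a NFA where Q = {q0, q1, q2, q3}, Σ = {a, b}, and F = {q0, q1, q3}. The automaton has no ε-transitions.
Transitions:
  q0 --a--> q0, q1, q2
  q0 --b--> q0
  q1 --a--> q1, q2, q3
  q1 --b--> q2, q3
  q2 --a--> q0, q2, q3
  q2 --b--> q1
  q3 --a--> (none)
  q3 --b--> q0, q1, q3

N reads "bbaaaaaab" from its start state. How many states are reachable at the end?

Start: {q2}
read b: {q1}
read b: {q2, q3}
read a: {q0, q2, q3}
read a: {q0, q1, q2, q3}
read a: {q0, q1, q2, q3}
read a: {q0, q1, q2, q3}
read a: {q0, q1, q2, q3}
read a: {q0, q1, q2, q3}
read b: {q0, q1, q2, q3}
Final reachable set {q0, q1, q2, q3} has 4 states.

4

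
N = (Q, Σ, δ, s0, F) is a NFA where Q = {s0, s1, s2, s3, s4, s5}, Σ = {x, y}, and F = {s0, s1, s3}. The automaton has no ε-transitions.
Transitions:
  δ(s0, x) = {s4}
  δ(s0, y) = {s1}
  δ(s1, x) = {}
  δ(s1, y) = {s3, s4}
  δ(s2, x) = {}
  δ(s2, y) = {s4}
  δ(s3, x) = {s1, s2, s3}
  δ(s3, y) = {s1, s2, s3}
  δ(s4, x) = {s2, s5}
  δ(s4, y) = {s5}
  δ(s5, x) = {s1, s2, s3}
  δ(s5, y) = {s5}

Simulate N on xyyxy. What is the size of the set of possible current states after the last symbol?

Start: {s0}
read x: {s4}
read y: {s5}
read y: {s5}
read x: {s1, s2, s3}
read y: {s1, s2, s3, s4}
Final reachable set {s1, s2, s3, s4} has 4 states.

4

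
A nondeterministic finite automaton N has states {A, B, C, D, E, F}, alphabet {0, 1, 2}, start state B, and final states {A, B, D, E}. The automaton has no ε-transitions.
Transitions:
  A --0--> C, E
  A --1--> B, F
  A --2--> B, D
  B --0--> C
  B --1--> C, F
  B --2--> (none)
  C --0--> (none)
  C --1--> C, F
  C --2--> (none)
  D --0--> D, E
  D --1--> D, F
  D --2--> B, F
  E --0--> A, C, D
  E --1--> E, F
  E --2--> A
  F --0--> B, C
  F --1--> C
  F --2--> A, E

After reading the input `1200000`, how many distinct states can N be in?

4

Start: {B}
read 1: {C, F}
read 2: {A, E}
read 0: {A, C, D, E}
read 0: {A, C, D, E}
read 0: {A, C, D, E}
read 0: {A, C, D, E}
read 0: {A, C, D, E}
Final reachable set {A, C, D, E} has 4 states.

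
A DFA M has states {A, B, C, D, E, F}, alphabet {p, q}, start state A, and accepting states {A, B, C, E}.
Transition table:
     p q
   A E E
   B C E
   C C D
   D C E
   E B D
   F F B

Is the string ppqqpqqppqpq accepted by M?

rejected

A --p--> E
E --p--> B
B --q--> E
E --q--> D
D --p--> C
C --q--> D
D --q--> E
E --p--> B
B --p--> C
C --q--> D
D --p--> C
C --q--> D
End in state D, which is not an accepting state.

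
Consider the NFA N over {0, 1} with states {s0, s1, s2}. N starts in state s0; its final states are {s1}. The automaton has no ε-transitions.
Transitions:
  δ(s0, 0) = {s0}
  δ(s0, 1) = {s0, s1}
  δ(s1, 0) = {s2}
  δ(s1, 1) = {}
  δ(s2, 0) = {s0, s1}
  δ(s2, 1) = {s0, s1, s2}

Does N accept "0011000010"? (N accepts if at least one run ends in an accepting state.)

Start: {s0}
read 0: {s0}
read 0: {s0}
read 1: {s0, s1}
read 1: {s0, s1}
read 0: {s0, s2}
read 0: {s0, s1}
read 0: {s0, s2}
read 0: {s0, s1}
read 1: {s0, s1}
read 0: {s0, s2}
Reachable ∩ accepting = {} — empty.

rejected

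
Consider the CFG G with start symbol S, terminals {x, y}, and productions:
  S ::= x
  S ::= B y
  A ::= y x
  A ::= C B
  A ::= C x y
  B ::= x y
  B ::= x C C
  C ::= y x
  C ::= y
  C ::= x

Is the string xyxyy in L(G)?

yes

S ⇒ By ⇒ xCCy ⇒ xyxCy ⇒ xyxyy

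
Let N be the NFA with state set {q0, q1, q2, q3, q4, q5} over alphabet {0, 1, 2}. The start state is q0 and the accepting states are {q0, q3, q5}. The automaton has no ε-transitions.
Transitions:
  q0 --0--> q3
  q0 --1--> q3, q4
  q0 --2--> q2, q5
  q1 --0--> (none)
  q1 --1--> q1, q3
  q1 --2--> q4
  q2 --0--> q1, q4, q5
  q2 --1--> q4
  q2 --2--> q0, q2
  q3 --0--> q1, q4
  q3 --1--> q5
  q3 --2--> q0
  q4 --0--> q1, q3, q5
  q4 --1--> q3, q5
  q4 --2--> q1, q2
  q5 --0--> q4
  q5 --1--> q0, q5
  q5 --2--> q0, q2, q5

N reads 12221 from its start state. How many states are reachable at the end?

Start: {q0}
read 1: {q3, q4}
read 2: {q0, q1, q2}
read 2: {q0, q2, q4, q5}
read 2: {q0, q1, q2, q5}
read 1: {q0, q1, q3, q4, q5}
Final reachable set {q0, q1, q3, q4, q5} has 5 states.

5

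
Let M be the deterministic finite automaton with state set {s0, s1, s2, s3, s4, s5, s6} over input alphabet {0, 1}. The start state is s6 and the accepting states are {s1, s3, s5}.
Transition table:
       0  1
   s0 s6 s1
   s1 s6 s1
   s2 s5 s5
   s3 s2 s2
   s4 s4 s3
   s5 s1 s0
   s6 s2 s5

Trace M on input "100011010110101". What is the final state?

s1

s6 --1--> s5
s5 --0--> s1
s1 --0--> s6
s6 --0--> s2
s2 --1--> s5
s5 --1--> s0
s0 --0--> s6
s6 --1--> s5
s5 --0--> s1
s1 --1--> s1
s1 --1--> s1
s1 --0--> s6
s6 --1--> s5
s5 --0--> s1
s1 --1--> s1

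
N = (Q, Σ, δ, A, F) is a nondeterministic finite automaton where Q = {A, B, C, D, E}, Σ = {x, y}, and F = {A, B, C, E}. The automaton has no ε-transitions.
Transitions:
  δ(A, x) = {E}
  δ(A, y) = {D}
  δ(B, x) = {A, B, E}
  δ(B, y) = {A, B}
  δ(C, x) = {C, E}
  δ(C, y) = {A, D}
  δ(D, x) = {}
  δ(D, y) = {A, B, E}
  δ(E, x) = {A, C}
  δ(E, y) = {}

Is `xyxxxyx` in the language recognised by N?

Start: {A}
read x: {E}
read y: {}
The reachable set is empty and stays empty for the remaining 5 symbols.
Reachable ∩ accepting = {} — empty.

rejected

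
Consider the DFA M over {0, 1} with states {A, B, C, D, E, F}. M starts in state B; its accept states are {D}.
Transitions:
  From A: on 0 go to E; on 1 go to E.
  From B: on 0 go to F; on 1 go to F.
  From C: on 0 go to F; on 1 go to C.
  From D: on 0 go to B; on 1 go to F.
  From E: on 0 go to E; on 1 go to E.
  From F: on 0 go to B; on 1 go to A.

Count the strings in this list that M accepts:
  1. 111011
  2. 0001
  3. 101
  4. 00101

111011: rejected
0001: rejected
101: rejected
00101: rejected

0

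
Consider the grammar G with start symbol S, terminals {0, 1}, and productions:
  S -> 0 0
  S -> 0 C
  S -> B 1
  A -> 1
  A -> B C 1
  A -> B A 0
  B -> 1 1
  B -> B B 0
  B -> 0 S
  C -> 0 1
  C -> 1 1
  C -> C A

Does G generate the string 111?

S ⇒ B1 ⇒ 111

yes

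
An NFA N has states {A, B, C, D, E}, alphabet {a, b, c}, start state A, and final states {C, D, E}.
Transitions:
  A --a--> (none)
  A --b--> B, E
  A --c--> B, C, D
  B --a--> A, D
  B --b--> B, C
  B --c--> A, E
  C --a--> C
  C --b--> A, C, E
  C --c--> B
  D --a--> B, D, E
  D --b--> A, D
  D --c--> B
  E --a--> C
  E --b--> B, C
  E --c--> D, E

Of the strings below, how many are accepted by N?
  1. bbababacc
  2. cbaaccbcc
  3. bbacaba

3

bbababacc: accepted
cbaaccbcc: accepted
bbacaba: accepted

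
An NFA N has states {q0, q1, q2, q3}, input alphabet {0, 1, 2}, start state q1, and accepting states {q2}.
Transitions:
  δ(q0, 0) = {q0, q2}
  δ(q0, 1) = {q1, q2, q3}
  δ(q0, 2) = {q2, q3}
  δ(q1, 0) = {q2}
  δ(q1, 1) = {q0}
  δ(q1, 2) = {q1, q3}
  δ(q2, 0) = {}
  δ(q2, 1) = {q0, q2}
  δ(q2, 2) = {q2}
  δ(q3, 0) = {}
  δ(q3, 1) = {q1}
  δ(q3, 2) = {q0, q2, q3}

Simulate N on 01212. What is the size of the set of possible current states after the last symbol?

3

Start: {q1}
read 0: {q2}
read 1: {q0, q2}
read 2: {q2, q3}
read 1: {q0, q1, q2}
read 2: {q1, q2, q3}
Final reachable set {q1, q2, q3} has 3 states.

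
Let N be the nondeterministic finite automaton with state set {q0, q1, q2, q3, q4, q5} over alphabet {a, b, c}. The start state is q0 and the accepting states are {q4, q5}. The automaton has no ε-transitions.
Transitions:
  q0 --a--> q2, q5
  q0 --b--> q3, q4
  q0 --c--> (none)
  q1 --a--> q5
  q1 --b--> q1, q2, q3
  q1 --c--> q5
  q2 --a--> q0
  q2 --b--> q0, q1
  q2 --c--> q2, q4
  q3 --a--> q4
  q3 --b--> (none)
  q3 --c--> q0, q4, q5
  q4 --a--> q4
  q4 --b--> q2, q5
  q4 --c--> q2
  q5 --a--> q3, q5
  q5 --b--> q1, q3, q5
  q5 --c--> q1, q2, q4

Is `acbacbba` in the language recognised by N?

accepted

Start: {q0}
read a: {q2, q5}
read c: {q1, q2, q4}
read b: {q0, q1, q2, q3, q5}
read a: {q0, q2, q3, q4, q5}
read c: {q0, q1, q2, q4, q5}
read b: {q0, q1, q2, q3, q4, q5}
read b: {q0, q1, q2, q3, q4, q5}
read a: {q0, q2, q3, q4, q5}
Reachable ∩ accepting = {q4, q5} — nonempty.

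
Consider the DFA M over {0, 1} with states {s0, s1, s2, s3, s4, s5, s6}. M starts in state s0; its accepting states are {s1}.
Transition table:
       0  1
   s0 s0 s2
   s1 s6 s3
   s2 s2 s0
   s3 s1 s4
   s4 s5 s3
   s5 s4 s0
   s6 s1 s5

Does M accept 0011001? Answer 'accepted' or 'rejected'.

s0 --0--> s0
s0 --0--> s0
s0 --1--> s2
s2 --1--> s0
s0 --0--> s0
s0 --0--> s0
s0 --1--> s2
End in state s2, which is not an accepting state.

rejected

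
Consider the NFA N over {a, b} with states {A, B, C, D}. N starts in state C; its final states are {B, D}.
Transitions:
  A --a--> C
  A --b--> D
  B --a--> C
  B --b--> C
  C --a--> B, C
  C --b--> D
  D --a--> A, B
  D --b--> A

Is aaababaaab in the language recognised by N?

accepted

Start: {C}
read a: {B, C}
read a: {B, C}
read a: {B, C}
read b: {C, D}
read a: {A, B, C}
read b: {C, D}
read a: {A, B, C}
read a: {B, C}
read a: {B, C}
read b: {C, D}
Reachable ∩ accepting = {D} — nonempty.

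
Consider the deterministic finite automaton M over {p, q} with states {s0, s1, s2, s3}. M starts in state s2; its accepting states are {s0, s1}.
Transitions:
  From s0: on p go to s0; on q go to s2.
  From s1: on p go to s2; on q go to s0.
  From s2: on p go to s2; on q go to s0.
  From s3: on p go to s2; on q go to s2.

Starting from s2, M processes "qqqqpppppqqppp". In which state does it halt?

s2 --q--> s0
s0 --q--> s2
s2 --q--> s0
s0 --q--> s2
s2 --p--> s2
s2 --p--> s2
s2 --p--> s2
s2 --p--> s2
s2 --p--> s2
s2 --q--> s0
s0 --q--> s2
s2 --p--> s2
s2 --p--> s2
s2 --p--> s2

s2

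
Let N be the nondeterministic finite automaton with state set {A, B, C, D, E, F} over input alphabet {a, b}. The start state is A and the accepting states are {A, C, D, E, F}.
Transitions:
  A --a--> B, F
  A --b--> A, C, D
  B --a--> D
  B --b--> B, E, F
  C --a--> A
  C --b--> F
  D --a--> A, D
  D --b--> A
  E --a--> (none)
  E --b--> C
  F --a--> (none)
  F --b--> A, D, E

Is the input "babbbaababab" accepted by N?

Start: {A}
read b: {A, C, D}
read a: {A, B, D, F}
read b: {A, B, C, D, E, F}
read b: {A, B, C, D, E, F}
read b: {A, B, C, D, E, F}
read a: {A, B, D, F}
read a: {A, B, D, F}
read b: {A, B, C, D, E, F}
read a: {A, B, D, F}
read b: {A, B, C, D, E, F}
read a: {A, B, D, F}
read b: {A, B, C, D, E, F}
Reachable ∩ accepting = {A, C, D, E, F} — nonempty.

accepted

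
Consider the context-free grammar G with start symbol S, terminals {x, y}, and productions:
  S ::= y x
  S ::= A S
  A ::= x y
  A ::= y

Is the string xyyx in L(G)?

S ⇒ AS ⇒ xyS ⇒ xyyx

yes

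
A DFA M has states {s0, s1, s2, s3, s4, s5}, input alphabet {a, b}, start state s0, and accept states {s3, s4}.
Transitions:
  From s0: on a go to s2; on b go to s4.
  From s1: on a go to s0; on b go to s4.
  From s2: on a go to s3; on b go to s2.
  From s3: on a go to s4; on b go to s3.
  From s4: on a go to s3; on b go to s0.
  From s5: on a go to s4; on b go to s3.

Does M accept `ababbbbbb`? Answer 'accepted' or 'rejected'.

accepted

s0 --a--> s2
s2 --b--> s2
s2 --a--> s3
s3 --b--> s3
s3 --b--> s3
s3 --b--> s3
s3 --b--> s3
s3 --b--> s3
s3 --b--> s3
End in state s3, which is an accepting state.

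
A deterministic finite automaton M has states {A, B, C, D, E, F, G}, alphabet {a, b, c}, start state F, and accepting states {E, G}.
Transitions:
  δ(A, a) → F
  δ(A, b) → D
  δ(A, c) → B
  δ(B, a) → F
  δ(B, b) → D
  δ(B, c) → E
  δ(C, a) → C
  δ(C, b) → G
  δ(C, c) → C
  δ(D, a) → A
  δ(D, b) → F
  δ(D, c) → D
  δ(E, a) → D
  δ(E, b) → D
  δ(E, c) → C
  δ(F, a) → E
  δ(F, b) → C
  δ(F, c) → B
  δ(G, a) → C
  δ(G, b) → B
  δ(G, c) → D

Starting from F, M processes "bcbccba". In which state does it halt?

F --b--> C
C --c--> C
C --b--> G
G --c--> D
D --c--> D
D --b--> F
F --a--> E

E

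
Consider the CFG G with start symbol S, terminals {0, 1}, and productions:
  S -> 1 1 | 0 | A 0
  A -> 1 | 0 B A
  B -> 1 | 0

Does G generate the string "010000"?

no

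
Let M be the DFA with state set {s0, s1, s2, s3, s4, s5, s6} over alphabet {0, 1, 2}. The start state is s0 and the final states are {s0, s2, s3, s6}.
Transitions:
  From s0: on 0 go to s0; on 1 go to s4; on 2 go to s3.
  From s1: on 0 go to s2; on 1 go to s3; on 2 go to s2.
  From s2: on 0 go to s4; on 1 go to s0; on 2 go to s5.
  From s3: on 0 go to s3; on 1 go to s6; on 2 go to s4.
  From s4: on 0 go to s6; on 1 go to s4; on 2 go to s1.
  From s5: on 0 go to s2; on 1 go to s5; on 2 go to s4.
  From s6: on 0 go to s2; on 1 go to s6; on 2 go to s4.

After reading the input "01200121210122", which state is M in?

s0 --0--> s0
s0 --1--> s4
s4 --2--> s1
s1 --0--> s2
s2 --0--> s4
s4 --1--> s4
s4 --2--> s1
s1 --1--> s3
s3 --2--> s4
s4 --1--> s4
s4 --0--> s6
s6 --1--> s6
s6 --2--> s4
s4 --2--> s1

s1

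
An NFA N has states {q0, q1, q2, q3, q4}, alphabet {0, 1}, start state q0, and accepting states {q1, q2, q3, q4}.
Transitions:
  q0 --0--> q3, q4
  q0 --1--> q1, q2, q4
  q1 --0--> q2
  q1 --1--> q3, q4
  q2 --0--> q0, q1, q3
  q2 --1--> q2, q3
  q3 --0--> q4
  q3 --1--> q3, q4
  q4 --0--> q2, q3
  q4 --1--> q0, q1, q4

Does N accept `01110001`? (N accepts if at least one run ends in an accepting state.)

Start: {q0}
read 0: {q3, q4}
read 1: {q0, q1, q3, q4}
read 1: {q0, q1, q2, q3, q4}
read 1: {q0, q1, q2, q3, q4}
read 0: {q0, q1, q2, q3, q4}
read 0: {q0, q1, q2, q3, q4}
read 0: {q0, q1, q2, q3, q4}
read 1: {q0, q1, q2, q3, q4}
Reachable ∩ accepting = {q1, q2, q3, q4} — nonempty.

accepted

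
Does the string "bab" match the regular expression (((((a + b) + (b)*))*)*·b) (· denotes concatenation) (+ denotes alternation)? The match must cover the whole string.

yes

Split as ba·b: ((((a+b)+(b)*))*)* matches ba and b matches b.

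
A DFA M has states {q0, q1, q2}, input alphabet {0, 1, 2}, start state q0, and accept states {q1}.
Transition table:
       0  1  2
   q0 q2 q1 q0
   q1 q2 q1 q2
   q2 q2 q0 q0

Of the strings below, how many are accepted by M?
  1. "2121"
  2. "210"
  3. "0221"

"2121": rejected
"210": rejected
"0221": accepted

1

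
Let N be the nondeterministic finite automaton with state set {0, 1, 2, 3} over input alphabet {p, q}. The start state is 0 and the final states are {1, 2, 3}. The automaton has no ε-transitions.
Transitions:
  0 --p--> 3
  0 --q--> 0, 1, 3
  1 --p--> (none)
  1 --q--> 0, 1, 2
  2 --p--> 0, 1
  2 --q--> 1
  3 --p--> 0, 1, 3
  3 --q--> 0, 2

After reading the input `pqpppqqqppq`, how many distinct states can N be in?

4

Start: {0}
read p: {3}
read q: {0, 2}
read p: {0, 1, 3}
read p: {0, 1, 3}
read p: {0, 1, 3}
read q: {0, 1, 2, 3}
read q: {0, 1, 2, 3}
read q: {0, 1, 2, 3}
read p: {0, 1, 3}
read p: {0, 1, 3}
read q: {0, 1, 2, 3}
Final reachable set {0, 1, 2, 3} has 4 states.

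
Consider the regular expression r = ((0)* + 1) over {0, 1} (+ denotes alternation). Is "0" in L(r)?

yes

The left alternative (0)* matches 0.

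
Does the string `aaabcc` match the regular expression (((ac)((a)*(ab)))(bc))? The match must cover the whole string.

no

No split of aaabcc into u·v has ((ac)((a)*(ab))) matching u and (bc) matching v.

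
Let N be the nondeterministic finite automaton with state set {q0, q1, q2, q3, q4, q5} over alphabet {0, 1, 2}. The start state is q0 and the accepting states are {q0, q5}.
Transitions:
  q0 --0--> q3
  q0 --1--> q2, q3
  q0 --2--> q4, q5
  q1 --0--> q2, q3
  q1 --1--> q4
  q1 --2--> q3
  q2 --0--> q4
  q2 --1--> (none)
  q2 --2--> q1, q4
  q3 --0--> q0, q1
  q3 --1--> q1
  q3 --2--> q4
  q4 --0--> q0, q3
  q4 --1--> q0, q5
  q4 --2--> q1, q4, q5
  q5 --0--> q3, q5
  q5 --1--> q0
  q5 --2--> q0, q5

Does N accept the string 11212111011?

rejected

Start: {q0}
read 1: {q2, q3}
read 1: {q1}
read 2: {q3}
read 1: {q1}
read 2: {q3}
read 1: {q1}
read 1: {q4}
read 1: {q0, q5}
read 0: {q3, q5}
read 1: {q0, q1}
read 1: {q2, q3, q4}
Reachable ∩ accepting = {} — empty.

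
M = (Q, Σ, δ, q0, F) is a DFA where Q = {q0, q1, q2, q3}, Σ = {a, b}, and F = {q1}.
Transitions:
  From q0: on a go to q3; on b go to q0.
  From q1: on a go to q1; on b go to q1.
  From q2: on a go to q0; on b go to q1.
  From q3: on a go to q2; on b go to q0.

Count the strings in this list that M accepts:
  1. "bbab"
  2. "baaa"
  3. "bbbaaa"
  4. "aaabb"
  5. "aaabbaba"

"bbab": rejected
"baaa": rejected
"bbbaaa": rejected
"aaabb": rejected
"aaabbaba": rejected

0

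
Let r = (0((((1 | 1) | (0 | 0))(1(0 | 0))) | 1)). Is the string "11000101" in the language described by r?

no

No split of 11000101 into u·v has 0 matching u and ((((1|1)|(0|0))(1(0|0)))|1) matching v.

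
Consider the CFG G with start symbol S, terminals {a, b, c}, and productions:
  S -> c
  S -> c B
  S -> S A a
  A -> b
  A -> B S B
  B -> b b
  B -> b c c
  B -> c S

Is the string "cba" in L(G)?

S ⇒ SAa ⇒ cAa ⇒ cba

yes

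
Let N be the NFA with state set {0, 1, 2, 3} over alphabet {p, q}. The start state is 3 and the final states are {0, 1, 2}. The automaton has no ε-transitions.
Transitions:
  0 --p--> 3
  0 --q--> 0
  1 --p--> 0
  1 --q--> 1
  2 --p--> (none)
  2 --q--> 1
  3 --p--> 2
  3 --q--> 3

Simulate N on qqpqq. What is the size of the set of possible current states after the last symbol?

1

Start: {3}
read q: {3}
read q: {3}
read p: {2}
read q: {1}
read q: {1}
Final reachable set {1} has 1 state.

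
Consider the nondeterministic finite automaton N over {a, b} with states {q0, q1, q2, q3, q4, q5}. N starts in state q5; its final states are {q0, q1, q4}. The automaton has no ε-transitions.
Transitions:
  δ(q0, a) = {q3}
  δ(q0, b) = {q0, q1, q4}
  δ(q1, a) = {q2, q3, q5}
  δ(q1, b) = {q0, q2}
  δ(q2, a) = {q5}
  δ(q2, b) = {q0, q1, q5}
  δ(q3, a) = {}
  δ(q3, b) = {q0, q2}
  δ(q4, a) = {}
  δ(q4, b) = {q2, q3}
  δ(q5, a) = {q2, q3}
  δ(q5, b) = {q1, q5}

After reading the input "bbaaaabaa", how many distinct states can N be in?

Start: {q5}
read b: {q1, q5}
read b: {q0, q1, q2, q5}
read a: {q2, q3, q5}
read a: {q2, q3, q5}
read a: {q2, q3, q5}
read a: {q2, q3, q5}
read b: {q0, q1, q2, q5}
read a: {q2, q3, q5}
read a: {q2, q3, q5}
Final reachable set {q2, q3, q5} has 3 states.

3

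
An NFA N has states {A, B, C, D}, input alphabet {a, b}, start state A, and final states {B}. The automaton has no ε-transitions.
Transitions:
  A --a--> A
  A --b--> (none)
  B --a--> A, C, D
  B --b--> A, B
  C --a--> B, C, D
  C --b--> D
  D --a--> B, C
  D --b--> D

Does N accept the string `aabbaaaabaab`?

Start: {A}
read a: {A}
read a: {A}
read b: {}
The reachable set is empty and stays empty for the remaining 9 symbols.
Reachable ∩ accepting = {} — empty.

rejected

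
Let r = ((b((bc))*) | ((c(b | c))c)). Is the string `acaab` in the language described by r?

Neither (b((bc))*) nor ((c(b|c))c) matches acaab.

no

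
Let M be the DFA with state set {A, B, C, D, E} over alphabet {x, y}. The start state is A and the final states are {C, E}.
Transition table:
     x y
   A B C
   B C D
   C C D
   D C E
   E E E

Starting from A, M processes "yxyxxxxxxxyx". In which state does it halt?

A --y--> C
C --x--> C
C --y--> D
D --x--> C
C --x--> C
C --x--> C
C --x--> C
C --x--> C
C --x--> C
C --x--> C
C --y--> D
D --x--> C

C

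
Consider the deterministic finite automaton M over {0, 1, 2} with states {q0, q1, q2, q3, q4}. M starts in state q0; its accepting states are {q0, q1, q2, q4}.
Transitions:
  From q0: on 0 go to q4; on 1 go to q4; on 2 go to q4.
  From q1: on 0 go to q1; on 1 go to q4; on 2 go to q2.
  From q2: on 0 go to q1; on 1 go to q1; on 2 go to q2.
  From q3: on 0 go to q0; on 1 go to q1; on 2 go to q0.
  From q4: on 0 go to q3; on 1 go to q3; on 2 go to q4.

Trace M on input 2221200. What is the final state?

q0 --2--> q4
q4 --2--> q4
q4 --2--> q4
q4 --1--> q3
q3 --2--> q0
q0 --0--> q4
q4 --0--> q3

q3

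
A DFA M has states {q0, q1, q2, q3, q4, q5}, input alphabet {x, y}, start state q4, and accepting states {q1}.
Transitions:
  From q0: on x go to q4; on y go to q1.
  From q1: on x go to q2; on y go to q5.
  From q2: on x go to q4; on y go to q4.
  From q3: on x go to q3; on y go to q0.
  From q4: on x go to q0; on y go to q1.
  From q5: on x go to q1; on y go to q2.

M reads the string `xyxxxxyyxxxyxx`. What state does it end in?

q4

q4 --x--> q0
q0 --y--> q1
q1 --x--> q2
q2 --x--> q4
q4 --x--> q0
q0 --x--> q4
q4 --y--> q1
q1 --y--> q5
q5 --x--> q1
q1 --x--> q2
q2 --x--> q4
q4 --y--> q1
q1 --x--> q2
q2 --x--> q4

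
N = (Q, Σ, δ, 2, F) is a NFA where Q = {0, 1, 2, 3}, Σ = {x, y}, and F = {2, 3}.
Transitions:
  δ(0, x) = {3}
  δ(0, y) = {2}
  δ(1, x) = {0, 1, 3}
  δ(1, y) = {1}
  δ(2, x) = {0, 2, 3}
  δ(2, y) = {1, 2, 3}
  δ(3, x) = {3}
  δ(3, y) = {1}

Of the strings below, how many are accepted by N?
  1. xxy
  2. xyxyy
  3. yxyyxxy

3

xxy: accepted
xyxyy: accepted
yxyyxxy: accepted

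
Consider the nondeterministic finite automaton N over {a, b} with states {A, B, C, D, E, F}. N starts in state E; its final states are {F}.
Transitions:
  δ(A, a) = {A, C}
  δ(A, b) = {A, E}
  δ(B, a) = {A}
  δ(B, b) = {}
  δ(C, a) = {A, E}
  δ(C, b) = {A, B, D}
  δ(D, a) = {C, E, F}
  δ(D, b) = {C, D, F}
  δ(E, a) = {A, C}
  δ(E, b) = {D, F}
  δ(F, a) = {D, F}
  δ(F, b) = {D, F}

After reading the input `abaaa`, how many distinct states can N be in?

Start: {E}
read a: {A, C}
read b: {A, B, D, E}
read a: {A, C, E, F}
read a: {A, C, D, E, F}
read a: {A, C, D, E, F}
Final reachable set {A, C, D, E, F} has 5 states.

5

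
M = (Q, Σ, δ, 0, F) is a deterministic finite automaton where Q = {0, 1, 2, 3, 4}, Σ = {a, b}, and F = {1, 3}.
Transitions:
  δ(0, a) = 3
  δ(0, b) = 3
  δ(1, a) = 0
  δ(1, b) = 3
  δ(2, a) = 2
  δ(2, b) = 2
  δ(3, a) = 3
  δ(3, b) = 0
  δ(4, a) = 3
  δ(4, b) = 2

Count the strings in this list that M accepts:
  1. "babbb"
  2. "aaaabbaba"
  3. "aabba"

2

"babbb": rejected
"aaaabbaba": accepted
"aabba": accepted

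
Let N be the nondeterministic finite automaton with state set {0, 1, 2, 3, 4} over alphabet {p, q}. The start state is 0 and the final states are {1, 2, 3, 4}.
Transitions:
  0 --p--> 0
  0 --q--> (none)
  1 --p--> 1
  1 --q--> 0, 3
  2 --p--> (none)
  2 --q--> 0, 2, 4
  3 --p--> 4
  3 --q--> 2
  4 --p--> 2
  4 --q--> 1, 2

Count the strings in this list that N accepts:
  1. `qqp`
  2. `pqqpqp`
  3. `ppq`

0

`qqp`: rejected
`pqqpqp`: rejected
`ppq`: rejected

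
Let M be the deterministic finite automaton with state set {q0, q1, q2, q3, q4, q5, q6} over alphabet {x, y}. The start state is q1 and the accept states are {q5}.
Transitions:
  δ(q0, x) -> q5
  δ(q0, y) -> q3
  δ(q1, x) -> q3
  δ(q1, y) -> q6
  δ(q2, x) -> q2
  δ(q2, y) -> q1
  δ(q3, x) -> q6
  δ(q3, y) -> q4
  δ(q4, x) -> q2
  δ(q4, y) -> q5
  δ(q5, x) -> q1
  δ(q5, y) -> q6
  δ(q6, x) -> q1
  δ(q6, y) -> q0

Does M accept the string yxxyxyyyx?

accepted

q1 --y--> q6
q6 --x--> q1
q1 --x--> q3
q3 --y--> q4
q4 --x--> q2
q2 --y--> q1
q1 --y--> q6
q6 --y--> q0
q0 --x--> q5
End in state q5, which is an accepting state.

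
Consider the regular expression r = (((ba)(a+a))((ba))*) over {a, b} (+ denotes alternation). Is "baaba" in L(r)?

yes

Split as baa·ba: ((ba)(a+a)) matches baa and ((ba))* matches ba.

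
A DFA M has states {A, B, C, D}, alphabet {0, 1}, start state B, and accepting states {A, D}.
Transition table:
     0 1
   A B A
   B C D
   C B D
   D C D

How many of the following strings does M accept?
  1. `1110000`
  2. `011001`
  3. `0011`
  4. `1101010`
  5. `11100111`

3

`1110000`: rejected
`011001`: accepted
`0011`: accepted
`1101010`: rejected
`11100111`: accepted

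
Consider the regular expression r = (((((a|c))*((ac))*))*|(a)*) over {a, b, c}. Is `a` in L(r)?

yes

The left alternative ((((a|c))*((ac))*))* matches a.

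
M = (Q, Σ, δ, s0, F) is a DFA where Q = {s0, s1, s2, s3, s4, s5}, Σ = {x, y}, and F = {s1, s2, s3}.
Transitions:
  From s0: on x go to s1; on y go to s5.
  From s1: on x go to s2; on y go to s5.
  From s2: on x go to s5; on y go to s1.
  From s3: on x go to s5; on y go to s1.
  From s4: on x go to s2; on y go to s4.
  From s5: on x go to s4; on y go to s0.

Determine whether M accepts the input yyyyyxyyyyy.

rejected

s0 --y--> s5
s5 --y--> s0
s0 --y--> s5
s5 --y--> s0
s0 --y--> s5
s5 --x--> s4
s4 --y--> s4
s4 --y--> s4
s4 --y--> s4
s4 --y--> s4
s4 --y--> s4
End in state s4, which is not an accepting state.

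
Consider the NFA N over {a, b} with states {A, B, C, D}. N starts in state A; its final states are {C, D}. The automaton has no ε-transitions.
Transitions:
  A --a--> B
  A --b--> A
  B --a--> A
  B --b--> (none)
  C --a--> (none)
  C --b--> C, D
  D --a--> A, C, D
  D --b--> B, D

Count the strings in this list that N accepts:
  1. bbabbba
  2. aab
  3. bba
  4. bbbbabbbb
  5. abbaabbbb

0

bbabbba: rejected
aab: rejected
bba: rejected
bbbbabbbb: rejected
abbaabbbb: rejected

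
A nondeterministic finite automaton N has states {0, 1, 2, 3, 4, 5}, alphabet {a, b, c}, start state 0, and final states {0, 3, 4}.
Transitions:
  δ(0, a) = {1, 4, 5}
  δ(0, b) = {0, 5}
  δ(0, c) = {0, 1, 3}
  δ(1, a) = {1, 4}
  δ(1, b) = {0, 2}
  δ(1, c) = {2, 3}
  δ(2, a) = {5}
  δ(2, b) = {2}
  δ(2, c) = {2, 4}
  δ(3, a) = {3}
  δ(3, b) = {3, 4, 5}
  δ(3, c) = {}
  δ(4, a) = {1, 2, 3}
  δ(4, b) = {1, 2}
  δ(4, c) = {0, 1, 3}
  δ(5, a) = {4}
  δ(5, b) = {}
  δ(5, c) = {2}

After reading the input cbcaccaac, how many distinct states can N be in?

5

Start: {0}
read c: {0, 1, 3}
read b: {0, 2, 3, 4, 5}
read c: {0, 1, 2, 3, 4}
read a: {1, 2, 3, 4, 5}
read c: {0, 1, 2, 3, 4}
read c: {0, 1, 2, 3, 4}
read a: {1, 2, 3, 4, 5}
read a: {1, 2, 3, 4, 5}
read c: {0, 1, 2, 3, 4}
Final reachable set {0, 1, 2, 3, 4} has 5 states.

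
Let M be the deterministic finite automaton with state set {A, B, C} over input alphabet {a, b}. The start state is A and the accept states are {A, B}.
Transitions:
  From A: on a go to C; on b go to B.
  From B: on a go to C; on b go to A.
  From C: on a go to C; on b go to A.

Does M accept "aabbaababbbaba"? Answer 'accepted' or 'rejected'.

rejected

A --a--> C
C --a--> C
C --b--> A
A --b--> B
B --a--> C
C --a--> C
C --b--> A
A --a--> C
C --b--> A
A --b--> B
B --b--> A
A --a--> C
C --b--> A
A --a--> C
End in state C, which is not an accepting state.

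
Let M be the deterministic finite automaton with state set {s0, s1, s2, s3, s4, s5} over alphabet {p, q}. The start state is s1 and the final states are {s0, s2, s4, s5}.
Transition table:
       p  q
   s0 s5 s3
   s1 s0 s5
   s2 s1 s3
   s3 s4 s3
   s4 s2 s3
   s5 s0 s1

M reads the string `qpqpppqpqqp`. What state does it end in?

s1 --q--> s5
s5 --p--> s0
s0 --q--> s3
s3 --p--> s4
s4 --p--> s2
s2 --p--> s1
s1 --q--> s5
s5 --p--> s0
s0 --q--> s3
s3 --q--> s3
s3 --p--> s4

s4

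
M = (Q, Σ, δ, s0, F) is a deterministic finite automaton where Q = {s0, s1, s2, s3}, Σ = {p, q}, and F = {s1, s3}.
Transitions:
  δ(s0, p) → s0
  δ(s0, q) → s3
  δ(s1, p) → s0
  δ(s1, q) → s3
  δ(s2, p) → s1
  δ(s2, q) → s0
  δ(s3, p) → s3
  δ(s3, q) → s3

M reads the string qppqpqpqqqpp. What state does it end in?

s0 --q--> s3
s3 --p--> s3
s3 --p--> s3
s3 --q--> s3
s3 --p--> s3
s3 --q--> s3
s3 --p--> s3
s3 --q--> s3
s3 --q--> s3
s3 --q--> s3
s3 --p--> s3
s3 --p--> s3

s3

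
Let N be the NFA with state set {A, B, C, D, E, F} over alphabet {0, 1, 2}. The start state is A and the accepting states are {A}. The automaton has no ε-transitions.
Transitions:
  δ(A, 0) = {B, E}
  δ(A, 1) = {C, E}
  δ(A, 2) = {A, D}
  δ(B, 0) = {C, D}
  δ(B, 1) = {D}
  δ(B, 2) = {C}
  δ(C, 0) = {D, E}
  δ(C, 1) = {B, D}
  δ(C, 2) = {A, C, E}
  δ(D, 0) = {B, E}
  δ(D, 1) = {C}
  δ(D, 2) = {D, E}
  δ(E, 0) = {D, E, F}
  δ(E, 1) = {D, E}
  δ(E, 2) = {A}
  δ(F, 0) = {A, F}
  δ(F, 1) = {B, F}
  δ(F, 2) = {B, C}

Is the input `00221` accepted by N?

Start: {A}
read 0: {B, E}
read 0: {C, D, E, F}
read 2: {A, B, C, D, E}
read 2: {A, C, D, E}
read 1: {B, C, D, E}
Reachable ∩ accepting = {} — empty.

rejected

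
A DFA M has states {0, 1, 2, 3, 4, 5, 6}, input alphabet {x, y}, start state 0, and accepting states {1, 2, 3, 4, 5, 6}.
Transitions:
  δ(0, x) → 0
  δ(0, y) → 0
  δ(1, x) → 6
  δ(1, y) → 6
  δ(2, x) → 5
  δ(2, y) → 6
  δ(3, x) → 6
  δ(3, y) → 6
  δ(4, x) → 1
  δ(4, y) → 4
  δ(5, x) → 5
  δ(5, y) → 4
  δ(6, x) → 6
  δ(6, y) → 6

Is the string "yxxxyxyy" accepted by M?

rejected

0 --y--> 0
0 --x--> 0
0 --x--> 0
0 --x--> 0
0 --y--> 0
0 --x--> 0
0 --y--> 0
0 --y--> 0
End in state 0, which is not an accepting state.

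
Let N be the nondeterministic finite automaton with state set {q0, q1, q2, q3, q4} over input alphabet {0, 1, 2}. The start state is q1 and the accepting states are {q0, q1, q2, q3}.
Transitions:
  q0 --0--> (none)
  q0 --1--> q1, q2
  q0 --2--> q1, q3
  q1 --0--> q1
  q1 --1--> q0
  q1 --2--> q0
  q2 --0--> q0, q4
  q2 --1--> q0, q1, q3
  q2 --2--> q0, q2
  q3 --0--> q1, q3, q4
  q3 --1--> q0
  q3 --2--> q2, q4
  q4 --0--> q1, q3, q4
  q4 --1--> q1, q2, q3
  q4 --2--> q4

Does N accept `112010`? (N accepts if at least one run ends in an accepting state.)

accepted

Start: {q1}
read 1: {q0}
read 1: {q1, q2}
read 2: {q0, q2}
read 0: {q0, q4}
read 1: {q1, q2, q3}
read 0: {q0, q1, q3, q4}
Reachable ∩ accepting = {q0, q1, q3} — nonempty.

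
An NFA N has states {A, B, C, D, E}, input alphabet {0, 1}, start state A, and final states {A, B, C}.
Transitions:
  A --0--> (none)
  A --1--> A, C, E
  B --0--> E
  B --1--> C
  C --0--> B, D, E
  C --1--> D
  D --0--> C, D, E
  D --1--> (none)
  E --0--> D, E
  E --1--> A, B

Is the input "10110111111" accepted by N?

Start: {A}
read 1: {A, C, E}
read 0: {B, D, E}
read 1: {A, B, C}
read 1: {A, C, D, E}
read 0: {B, C, D, E}
read 1: {A, B, C, D}
read 1: {A, C, D, E}
read 1: {A, B, C, D, E}
read 1: {A, B, C, D, E}
read 1: {A, B, C, D, E}
read 1: {A, B, C, D, E}
Reachable ∩ accepting = {A, B, C} — nonempty.

accepted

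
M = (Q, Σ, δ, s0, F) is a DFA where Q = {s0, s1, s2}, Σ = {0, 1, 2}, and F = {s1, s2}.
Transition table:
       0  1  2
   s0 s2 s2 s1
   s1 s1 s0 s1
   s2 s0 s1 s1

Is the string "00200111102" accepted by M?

s0 --0--> s2
s2 --0--> s0
s0 --2--> s1
s1 --0--> s1
s1 --0--> s1
s1 --1--> s0
s0 --1--> s2
s2 --1--> s1
s1 --1--> s0
s0 --0--> s2
s2 --2--> s1
End in state s1, which is an accepting state.

accepted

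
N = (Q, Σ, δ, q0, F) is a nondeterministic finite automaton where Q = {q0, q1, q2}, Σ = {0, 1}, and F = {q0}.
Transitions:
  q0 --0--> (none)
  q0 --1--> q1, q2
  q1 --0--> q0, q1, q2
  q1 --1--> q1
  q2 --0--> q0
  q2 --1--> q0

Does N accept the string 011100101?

Start: {q0}
read 0: {}
The reachable set is empty and stays empty for the remaining 8 symbols.
Reachable ∩ accepting = {} — empty.

rejected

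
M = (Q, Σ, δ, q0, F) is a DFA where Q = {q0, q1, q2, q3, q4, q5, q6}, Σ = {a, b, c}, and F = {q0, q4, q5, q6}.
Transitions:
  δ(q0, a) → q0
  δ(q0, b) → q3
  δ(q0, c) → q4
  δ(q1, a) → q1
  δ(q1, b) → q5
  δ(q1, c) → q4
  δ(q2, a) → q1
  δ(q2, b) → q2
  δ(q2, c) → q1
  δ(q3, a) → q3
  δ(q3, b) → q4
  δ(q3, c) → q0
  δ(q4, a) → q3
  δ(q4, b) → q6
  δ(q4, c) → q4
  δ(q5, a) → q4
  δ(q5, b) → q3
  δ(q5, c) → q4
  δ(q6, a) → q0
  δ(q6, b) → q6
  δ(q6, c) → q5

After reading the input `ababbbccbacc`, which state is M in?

q0 --a--> q0
q0 --b--> q3
q3 --a--> q3
q3 --b--> q4
q4 --b--> q6
q6 --b--> q6
q6 --c--> q5
q5 --c--> q4
q4 --b--> q6
q6 --a--> q0
q0 --c--> q4
q4 --c--> q4

q4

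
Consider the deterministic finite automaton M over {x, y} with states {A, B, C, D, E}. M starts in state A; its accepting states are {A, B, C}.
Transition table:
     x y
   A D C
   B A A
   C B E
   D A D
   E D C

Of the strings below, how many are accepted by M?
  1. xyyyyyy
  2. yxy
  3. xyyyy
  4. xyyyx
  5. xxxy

2

xyyyyyy: rejected
yxy: accepted
xyyyy: rejected
xyyyx: accepted
xxxy: rejected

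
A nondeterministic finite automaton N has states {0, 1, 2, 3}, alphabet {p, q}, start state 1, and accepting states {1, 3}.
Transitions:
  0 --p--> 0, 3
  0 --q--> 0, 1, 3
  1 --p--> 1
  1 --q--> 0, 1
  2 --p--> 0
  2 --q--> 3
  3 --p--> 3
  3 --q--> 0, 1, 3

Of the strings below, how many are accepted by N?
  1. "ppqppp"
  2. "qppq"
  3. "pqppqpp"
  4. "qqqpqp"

4

"ppqppp": accepted
"qppq": accepted
"pqppqpp": accepted
"qqqpqp": accepted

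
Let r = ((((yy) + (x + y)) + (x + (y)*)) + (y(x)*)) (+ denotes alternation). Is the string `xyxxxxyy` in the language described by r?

no

Neither (((yy)+(x+y))+(x+(y)*)) nor (y(x)*) matches xyxxxxyy.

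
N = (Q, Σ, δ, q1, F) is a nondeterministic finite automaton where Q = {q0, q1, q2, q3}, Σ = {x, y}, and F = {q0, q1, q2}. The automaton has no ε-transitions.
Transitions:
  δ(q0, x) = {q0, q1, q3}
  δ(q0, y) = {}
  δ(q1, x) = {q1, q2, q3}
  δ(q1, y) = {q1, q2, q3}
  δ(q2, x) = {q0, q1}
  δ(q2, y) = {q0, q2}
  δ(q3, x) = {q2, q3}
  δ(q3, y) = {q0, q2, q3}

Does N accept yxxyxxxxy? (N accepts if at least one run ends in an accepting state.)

Start: {q1}
read y: {q1, q2, q3}
read x: {q0, q1, q2, q3}
read x: {q0, q1, q2, q3}
read y: {q0, q1, q2, q3}
read x: {q0, q1, q2, q3}
read x: {q0, q1, q2, q3}
read x: {q0, q1, q2, q3}
read x: {q0, q1, q2, q3}
read y: {q0, q1, q2, q3}
Reachable ∩ accepting = {q0, q1, q2} — nonempty.

accepted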